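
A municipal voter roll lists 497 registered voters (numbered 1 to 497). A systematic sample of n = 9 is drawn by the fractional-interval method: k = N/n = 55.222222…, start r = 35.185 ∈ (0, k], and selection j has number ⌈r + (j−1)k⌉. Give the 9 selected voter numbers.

j=1: r + 0k = 35.185 → ⌈·⌉ = 36
j=2: r + 1k = 90.407222… → ⌈·⌉ = 91
j=3: r + 2k = 145.629444… → ⌈·⌉ = 146
j=4: r + 3k = 200.851666… → ⌈·⌉ = 201
j=5: r + 4k = 256.073888… → ⌈·⌉ = 257
j=6: r + 5k = 311.296111… → ⌈·⌉ = 312
j=7: r + 6k = 366.518333… → ⌈·⌉ = 367
j=8: r + 7k = 421.740555… → ⌈·⌉ = 422
j=9: r + 8k = 476.962777… → ⌈·⌉ = 477

36, 91, 146, 201, 257, 312, 367, 422, 477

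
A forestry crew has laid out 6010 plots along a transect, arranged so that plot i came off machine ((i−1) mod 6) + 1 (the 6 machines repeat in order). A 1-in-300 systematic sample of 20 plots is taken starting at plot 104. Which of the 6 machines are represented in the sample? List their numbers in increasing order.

Consecutive selections differ by k = 300, so their machine numbers differ by 300 mod 6 = 0.
gcd(300, 6) = 6, so the sample visits 6/6 = 1 distinct residues mod 6.
Start 104 is machine 2; the machines hit are 2.

2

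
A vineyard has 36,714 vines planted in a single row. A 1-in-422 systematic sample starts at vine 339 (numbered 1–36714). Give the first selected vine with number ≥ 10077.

k = 422
Steps past start: ⌈(10077 − 339)/422⌉ = ⌈9738/422⌉ = 24
Selected vine: 339 + 24×422 = 10467

10467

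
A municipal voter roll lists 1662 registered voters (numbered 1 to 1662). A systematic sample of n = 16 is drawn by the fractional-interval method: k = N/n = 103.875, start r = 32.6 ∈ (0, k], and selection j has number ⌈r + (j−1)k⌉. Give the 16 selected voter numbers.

j=1: r + 0k = 32.6 → ⌈·⌉ = 33
j=2: r + 1k = 136.475 → ⌈·⌉ = 137
j=3: r + 2k = 240.35 → ⌈·⌉ = 241
j=4: r + 3k = 344.225 → ⌈·⌉ = 345
j=5: r + 4k = 448.1 → ⌈·⌉ = 449
j=6: r + 5k = 551.975 → ⌈·⌉ = 552
j=7: r + 6k = 655.85 → ⌈·⌉ = 656
j=8: r + 7k = 759.725 → ⌈·⌉ = 760
j=9: r + 8k = 863.6 → ⌈·⌉ = 864
j=10: r + 9k = 967.475 → ⌈·⌉ = 968
j=11: r + 10k = 1071.35 → ⌈·⌉ = 1072
j=12: r + 11k = 1175.225 → ⌈·⌉ = 1176
j=13: r + 12k = 1279.1 → ⌈·⌉ = 1280
j=14: r + 13k = 1382.975 → ⌈·⌉ = 1383
j=15: r + 14k = 1486.85 → ⌈·⌉ = 1487
j=16: r + 15k = 1590.725 → ⌈·⌉ = 1591

33, 137, 241, 345, 449, 552, 656, 760, 864, 968, 1072, 1176, 1280, 1383, 1487, 1591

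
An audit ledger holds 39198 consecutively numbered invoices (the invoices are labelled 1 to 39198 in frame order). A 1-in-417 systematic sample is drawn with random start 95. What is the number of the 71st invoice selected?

29285

k = 417
71st selection = r + (71−1)·k = 95 + 70×417 = 95 + 29190 = 29285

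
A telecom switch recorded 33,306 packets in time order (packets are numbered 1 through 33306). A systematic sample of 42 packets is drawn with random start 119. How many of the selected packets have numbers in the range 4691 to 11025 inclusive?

8

k = 33306/42 = 793
First selection ≥ 4691: 119 + ⌈(4691−119)/793⌉·793 = 119 + 6×793 = 4877
Last selection ≤ 11025: 119 + ⌊(11025−119)/793⌋·793 = 119 + 13×793 = 10428
Count = 13 − 6 + 1 = 8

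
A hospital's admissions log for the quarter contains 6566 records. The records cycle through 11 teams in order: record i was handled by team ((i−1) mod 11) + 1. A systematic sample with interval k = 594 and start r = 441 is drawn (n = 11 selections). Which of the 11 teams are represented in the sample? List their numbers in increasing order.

1

Consecutive selections differ by k = 594, so their team numbers differ by 594 mod 11 = 0.
gcd(594, 11) = 11, so the sample visits 11/11 = 1 distinct residues mod 11.
Start 441 is team 1; the teams hit are 1.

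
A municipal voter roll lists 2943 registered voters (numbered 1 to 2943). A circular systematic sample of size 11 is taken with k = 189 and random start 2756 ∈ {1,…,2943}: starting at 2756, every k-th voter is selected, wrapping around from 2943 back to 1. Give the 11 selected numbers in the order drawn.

Selection 1: 2756
Selection 2: 2756 + 189 = 2945 → 2945 − 2943 = 2
Selection 3: 2 + 189 = 191
Selection 4: 191 + 189 = 380
Selection 5: 380 + 189 = 569
Selection 6: 569 + 189 = 758
Selection 7: 758 + 189 = 947
Selection 8: 947 + 189 = 1136
Selection 9: 1136 + 189 = 1325
Selection 10: 1325 + 189 = 1514
Selection 11: 1514 + 189 = 1703

2756, 2, 191, 380, 569, 758, 947, 1136, 1325, 1514, 1703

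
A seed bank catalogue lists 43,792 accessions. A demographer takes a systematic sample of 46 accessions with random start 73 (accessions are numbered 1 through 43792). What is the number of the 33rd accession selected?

30537

k = 43792/46 = 952
33rd selection = r + (33−1)·k = 73 + 32×952 = 73 + 30464 = 30537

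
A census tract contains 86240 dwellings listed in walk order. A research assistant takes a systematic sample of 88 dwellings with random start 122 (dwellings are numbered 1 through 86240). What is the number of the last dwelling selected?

k = 86240/88 = 980
88th selection = r + (88−1)·k = 122 + 87×980 = 122 + 85260 = 85382

85382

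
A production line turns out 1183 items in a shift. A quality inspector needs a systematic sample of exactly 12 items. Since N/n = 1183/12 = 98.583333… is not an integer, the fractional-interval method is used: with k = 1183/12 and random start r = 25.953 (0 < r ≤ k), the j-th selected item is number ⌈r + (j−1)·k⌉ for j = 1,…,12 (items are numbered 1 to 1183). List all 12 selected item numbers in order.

26, 125, 224, 322, 421, 519, 618, 717, 815, 914, 1012, 1111

j=1: r + 0k = 25.953 → ⌈·⌉ = 26
j=2: r + 1k = 124.536333… → ⌈·⌉ = 125
j=3: r + 2k = 223.119666… → ⌈·⌉ = 224
j=4: r + 3k = 321.703 → ⌈·⌉ = 322
j=5: r + 4k = 420.286333… → ⌈·⌉ = 421
j=6: r + 5k = 518.869666… → ⌈·⌉ = 519
j=7: r + 6k = 617.453 → ⌈·⌉ = 618
j=8: r + 7k = 716.036333… → ⌈·⌉ = 717
j=9: r + 8k = 814.619666… → ⌈·⌉ = 815
j=10: r + 9k = 913.203 → ⌈·⌉ = 914
j=11: r + 10k = 1011.786333… → ⌈·⌉ = 1012
j=12: r + 11k = 1110.369666… → ⌈·⌉ = 1111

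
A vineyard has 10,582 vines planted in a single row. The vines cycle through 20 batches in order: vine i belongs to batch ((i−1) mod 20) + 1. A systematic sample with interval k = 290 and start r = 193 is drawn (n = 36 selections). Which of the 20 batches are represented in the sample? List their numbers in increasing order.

3, 13

Consecutive selections differ by k = 290, so their batch numbers differ by 290 mod 20 = 10.
gcd(290, 20) = 10, so the sample visits 20/10 = 2 distinct residues mod 20.
Start 193 is batch 13; the batches hit are 3, 13.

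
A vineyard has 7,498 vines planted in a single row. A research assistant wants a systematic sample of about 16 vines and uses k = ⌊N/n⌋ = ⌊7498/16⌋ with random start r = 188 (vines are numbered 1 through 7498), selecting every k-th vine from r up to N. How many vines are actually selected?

16

k = ⌊7498/16⌋ = 468
Achieved size = ⌊(7498 − 188)/468⌋ + 1 = ⌊7310/468⌋ + 1 = 15 + 1 = 16
(last selection: 188 + 15×468 = 7208 ≤ 7498; next would be 7676 > 7498)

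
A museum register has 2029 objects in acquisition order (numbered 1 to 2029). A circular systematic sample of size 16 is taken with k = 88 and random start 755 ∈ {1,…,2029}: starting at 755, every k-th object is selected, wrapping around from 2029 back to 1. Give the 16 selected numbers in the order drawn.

Selection 1: 755
Selection 2: 755 + 88 = 843
Selection 3: 843 + 88 = 931
Selection 4: 931 + 88 = 1019
Selection 5: 1019 + 88 = 1107
Selection 6: 1107 + 88 = 1195
Selection 7: 1195 + 88 = 1283
Selection 8: 1283 + 88 = 1371
Selection 9: 1371 + 88 = 1459
Selection 10: 1459 + 88 = 1547
Selection 11: 1547 + 88 = 1635
Selection 12: 1635 + 88 = 1723
Selection 13: 1723 + 88 = 1811
Selection 14: 1811 + 88 = 1899
Selection 15: 1899 + 88 = 1987
Selection 16: 1987 + 88 = 2075 → 2075 − 2029 = 46

755, 843, 931, 1019, 1107, 1195, 1283, 1371, 1459, 1547, 1635, 1723, 1811, 1899, 1987, 46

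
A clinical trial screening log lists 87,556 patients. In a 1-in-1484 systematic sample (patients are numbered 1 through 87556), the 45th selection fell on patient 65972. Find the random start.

676

k = 1484
r = 65972 − (45−1)×1484 = 65972 − 65296 = 676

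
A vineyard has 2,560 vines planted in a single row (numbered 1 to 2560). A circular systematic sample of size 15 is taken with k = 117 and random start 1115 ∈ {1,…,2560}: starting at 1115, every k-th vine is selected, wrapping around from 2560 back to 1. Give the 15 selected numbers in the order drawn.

Selection 1: 1115
Selection 2: 1115 + 117 = 1232
Selection 3: 1232 + 117 = 1349
Selection 4: 1349 + 117 = 1466
Selection 5: 1466 + 117 = 1583
Selection 6: 1583 + 117 = 1700
Selection 7: 1700 + 117 = 1817
Selection 8: 1817 + 117 = 1934
Selection 9: 1934 + 117 = 2051
Selection 10: 2051 + 117 = 2168
Selection 11: 2168 + 117 = 2285
Selection 12: 2285 + 117 = 2402
Selection 13: 2402 + 117 = 2519
Selection 14: 2519 + 117 = 2636 → 2636 − 2560 = 76
Selection 15: 76 + 117 = 193

1115, 1232, 1349, 1466, 1583, 1700, 1817, 1934, 2051, 2168, 2285, 2402, 2519, 76, 193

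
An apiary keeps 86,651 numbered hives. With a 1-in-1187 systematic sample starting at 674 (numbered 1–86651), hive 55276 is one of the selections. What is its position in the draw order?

k = 1187
position = (55276 − 674)/1187 + 1 = 54602/1187 + 1 = 46 + 1 = 47

47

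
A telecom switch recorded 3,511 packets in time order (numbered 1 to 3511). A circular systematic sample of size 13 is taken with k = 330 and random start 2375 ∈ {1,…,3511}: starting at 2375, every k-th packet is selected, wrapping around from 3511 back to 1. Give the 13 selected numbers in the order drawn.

Selection 1: 2375
Selection 2: 2375 + 330 = 2705
Selection 3: 2705 + 330 = 3035
Selection 4: 3035 + 330 = 3365
Selection 5: 3365 + 330 = 3695 → 3695 − 3511 = 184
Selection 6: 184 + 330 = 514
Selection 7: 514 + 330 = 844
Selection 8: 844 + 330 = 1174
Selection 9: 1174 + 330 = 1504
Selection 10: 1504 + 330 = 1834
Selection 11: 1834 + 330 = 2164
Selection 12: 2164 + 330 = 2494
Selection 13: 2494 + 330 = 2824

2375, 2705, 3035, 3365, 184, 514, 844, 1174, 1504, 1834, 2164, 2494, 2824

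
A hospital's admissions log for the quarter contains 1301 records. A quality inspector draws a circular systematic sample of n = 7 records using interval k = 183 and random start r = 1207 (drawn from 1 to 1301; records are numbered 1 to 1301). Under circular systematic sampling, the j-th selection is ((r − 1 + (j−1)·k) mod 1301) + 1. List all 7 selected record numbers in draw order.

1207, 89, 272, 455, 638, 821, 1004

Selection 1: 1207
Selection 2: 1207 + 183 = 1390 → 1390 − 1301 = 89
Selection 3: 89 + 183 = 272
Selection 4: 272 + 183 = 455
Selection 5: 455 + 183 = 638
Selection 6: 638 + 183 = 821
Selection 7: 821 + 183 = 1004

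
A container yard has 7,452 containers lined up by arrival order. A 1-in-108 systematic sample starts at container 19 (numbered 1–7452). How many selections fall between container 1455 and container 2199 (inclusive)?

k = 108
First selection ≥ 1455: 19 + ⌈(1455−19)/108⌉·108 = 19 + 14×108 = 1531
Last selection ≤ 2199: 19 + ⌊(2199−19)/108⌋·108 = 19 + 20×108 = 2179
Count = 20 − 14 + 1 = 7

7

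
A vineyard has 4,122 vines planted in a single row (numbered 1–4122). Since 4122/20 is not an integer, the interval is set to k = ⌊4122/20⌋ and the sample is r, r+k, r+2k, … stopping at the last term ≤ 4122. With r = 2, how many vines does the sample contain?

21

k = ⌊4122/20⌋ = 206
Achieved size = ⌊(4122 − 2)/206⌋ + 1 = ⌊4120/206⌋ + 1 = 20 + 1 = 21
(last selection: 2 + 20×206 = 4122 ≤ 4122; next would be 4328 > 4122)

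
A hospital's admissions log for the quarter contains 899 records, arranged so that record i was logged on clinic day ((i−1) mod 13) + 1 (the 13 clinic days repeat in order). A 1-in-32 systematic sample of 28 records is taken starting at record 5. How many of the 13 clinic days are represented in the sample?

13

Consecutive selections differ by k = 32, so their clinic day numbers differ by 32 mod 13 = 6.
gcd(32, 13) = 1, so the sample visits 13/1 = 13 distinct residues mod 13.
Start 5 is clinic day 5; the clinic days hit are 1, 2, 3, 4, 5, 6, 7, 8, 9, 10, 11, 12, 13.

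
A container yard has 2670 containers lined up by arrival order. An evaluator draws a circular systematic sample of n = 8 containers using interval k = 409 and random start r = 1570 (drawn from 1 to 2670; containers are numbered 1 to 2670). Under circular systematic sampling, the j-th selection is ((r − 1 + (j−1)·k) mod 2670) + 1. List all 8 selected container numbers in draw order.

1570, 1979, 2388, 127, 536, 945, 1354, 1763

Selection 1: 1570
Selection 2: 1570 + 409 = 1979
Selection 3: 1979 + 409 = 2388
Selection 4: 2388 + 409 = 2797 → 2797 − 2670 = 127
Selection 5: 127 + 409 = 536
Selection 6: 536 + 409 = 945
Selection 7: 945 + 409 = 1354
Selection 8: 1354 + 409 = 1763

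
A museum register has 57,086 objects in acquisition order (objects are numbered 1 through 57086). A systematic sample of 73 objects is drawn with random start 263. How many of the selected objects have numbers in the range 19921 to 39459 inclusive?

k = 57086/73 = 782
First selection ≥ 19921: 263 + ⌈(19921−263)/782⌉·782 = 263 + 26×782 = 20595
Last selection ≤ 39459: 263 + ⌊(39459−263)/782⌋·782 = 263 + 50×782 = 39363
Count = 50 − 26 + 1 = 25

25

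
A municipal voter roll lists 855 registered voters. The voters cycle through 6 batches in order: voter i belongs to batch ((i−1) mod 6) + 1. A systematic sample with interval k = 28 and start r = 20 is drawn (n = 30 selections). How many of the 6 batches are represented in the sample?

3

Consecutive selections differ by k = 28, so their batch numbers differ by 28 mod 6 = 4.
gcd(28, 6) = 2, so the sample visits 6/2 = 3 distinct residues mod 6.
Start 20 is batch 2; the batches hit are 2, 4, 6.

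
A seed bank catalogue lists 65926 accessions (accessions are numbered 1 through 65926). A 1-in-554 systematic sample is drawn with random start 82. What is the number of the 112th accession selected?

61576

k = 554
112th selection = r + (112−1)·k = 82 + 111×554 = 82 + 61494 = 61576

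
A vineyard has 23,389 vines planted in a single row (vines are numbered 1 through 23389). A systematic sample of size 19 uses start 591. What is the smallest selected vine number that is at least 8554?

9208

k = 23389/19 = 1231
Steps past start: ⌈(8554 − 591)/1231⌉ = ⌈7963/1231⌉ = 7
Selected vine: 591 + 7×1231 = 9208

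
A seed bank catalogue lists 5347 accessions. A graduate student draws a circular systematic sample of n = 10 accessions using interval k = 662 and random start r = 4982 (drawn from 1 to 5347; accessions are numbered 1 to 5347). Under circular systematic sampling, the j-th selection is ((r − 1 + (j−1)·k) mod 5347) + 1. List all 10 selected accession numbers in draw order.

Selection 1: 4982
Selection 2: 4982 + 662 = 5644 → 5644 − 5347 = 297
Selection 3: 297 + 662 = 959
Selection 4: 959 + 662 = 1621
Selection 5: 1621 + 662 = 2283
Selection 6: 2283 + 662 = 2945
Selection 7: 2945 + 662 = 3607
Selection 8: 3607 + 662 = 4269
Selection 9: 4269 + 662 = 4931
Selection 10: 4931 + 662 = 5593 → 5593 − 5347 = 246

4982, 297, 959, 1621, 2283, 2945, 3607, 4269, 4931, 246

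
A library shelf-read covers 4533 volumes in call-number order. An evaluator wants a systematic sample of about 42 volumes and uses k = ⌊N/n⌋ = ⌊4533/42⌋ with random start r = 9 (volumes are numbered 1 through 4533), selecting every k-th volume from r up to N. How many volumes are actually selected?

43

k = ⌊4533/42⌋ = 107
Achieved size = ⌊(4533 − 9)/107⌋ + 1 = ⌊4524/107⌋ + 1 = 42 + 1 = 43
(last selection: 9 + 42×107 = 4503 ≤ 4533; next would be 4610 > 4533)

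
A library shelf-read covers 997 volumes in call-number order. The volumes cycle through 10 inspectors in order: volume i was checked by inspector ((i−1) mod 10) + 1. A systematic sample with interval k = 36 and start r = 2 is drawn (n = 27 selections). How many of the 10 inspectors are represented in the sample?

Consecutive selections differ by k = 36, so their inspector numbers differ by 36 mod 10 = 6.
gcd(36, 10) = 2, so the sample visits 10/2 = 5 distinct residues mod 10.
Start 2 is inspector 2; the inspectors hit are 2, 4, 6, 8, 10.

5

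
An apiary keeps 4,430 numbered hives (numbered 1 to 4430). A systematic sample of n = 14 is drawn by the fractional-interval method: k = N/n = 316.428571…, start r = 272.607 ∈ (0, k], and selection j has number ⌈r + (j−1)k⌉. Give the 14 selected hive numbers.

273, 590, 906, 1222, 1539, 1855, 2172, 2488, 2805, 3121, 3437, 3754, 4070, 4387

j=1: r + 0k = 272.607 → ⌈·⌉ = 273
j=2: r + 1k = 589.035571… → ⌈·⌉ = 590
j=3: r + 2k = 905.464142… → ⌈·⌉ = 906
j=4: r + 3k = 1221.892714… → ⌈·⌉ = 1222
j=5: r + 4k = 1538.321285… → ⌈·⌉ = 1539
j=6: r + 5k = 1854.749857… → ⌈·⌉ = 1855
j=7: r + 6k = 2171.178428… → ⌈·⌉ = 2172
j=8: r + 7k = 2487.607 → ⌈·⌉ = 2488
j=9: r + 8k = 2804.035571… → ⌈·⌉ = 2805
j=10: r + 9k = 3120.464142… → ⌈·⌉ = 3121
j=11: r + 10k = 3436.892714… → ⌈·⌉ = 3437
j=12: r + 11k = 3753.321285… → ⌈·⌉ = 3754
j=13: r + 12k = 4069.749857… → ⌈·⌉ = 4070
j=14: r + 13k = 4386.178428… → ⌈·⌉ = 4387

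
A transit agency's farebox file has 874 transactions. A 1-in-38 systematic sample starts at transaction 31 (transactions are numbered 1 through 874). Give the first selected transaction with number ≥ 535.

563

k = 38
Steps past start: ⌈(535 − 31)/38⌉ = ⌈504/38⌉ = 14
Selected transaction: 31 + 14×38 = 563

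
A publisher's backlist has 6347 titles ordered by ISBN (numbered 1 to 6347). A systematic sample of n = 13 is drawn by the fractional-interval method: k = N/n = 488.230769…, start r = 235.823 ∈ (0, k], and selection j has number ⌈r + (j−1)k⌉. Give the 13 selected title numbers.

j=1: r + 0k = 235.823 → ⌈·⌉ = 236
j=2: r + 1k = 724.053769… → ⌈·⌉ = 725
j=3: r + 2k = 1212.284538… → ⌈·⌉ = 1213
j=4: r + 3k = 1700.515307… → ⌈·⌉ = 1701
j=5: r + 4k = 2188.746076… → ⌈·⌉ = 2189
j=6: r + 5k = 2676.976846… → ⌈·⌉ = 2677
j=7: r + 6k = 3165.207615… → ⌈·⌉ = 3166
j=8: r + 7k = 3653.438384… → ⌈·⌉ = 3654
j=9: r + 8k = 4141.669153… → ⌈·⌉ = 4142
j=10: r + 9k = 4629.899923… → ⌈·⌉ = 4630
j=11: r + 10k = 5118.130692… → ⌈·⌉ = 5119
j=12: r + 11k = 5606.361461… → ⌈·⌉ = 5607
j=13: r + 12k = 6094.592230… → ⌈·⌉ = 6095

236, 725, 1213, 1701, 2189, 2677, 3166, 3654, 4142, 4630, 5119, 5607, 6095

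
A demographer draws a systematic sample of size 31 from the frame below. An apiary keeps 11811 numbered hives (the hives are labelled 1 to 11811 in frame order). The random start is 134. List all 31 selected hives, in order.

k = N/n = 11811/31 = 381
hive 1: 134
hive 2: 134 + 381 = 515
hive 3: 515 + 381 = 896
hive 4: 896 + 381 = 1277
hive 5: 1277 + 381 = 1658
hive 6: 1658 + 381 = 2039
hive 7: 2039 + 381 = 2420
hive 8: 2420 + 381 = 2801
hive 9: 2801 + 381 = 3182
hive 10: 3182 + 381 = 3563
hive 11: 3563 + 381 = 3944
hive 12: 3944 + 381 = 4325
hive 13: 4325 + 381 = 4706
hive 14: 4706 + 381 = 5087
hive 15: 5087 + 381 = 5468
hive 16: 5468 + 381 = 5849
hive 17: 5849 + 381 = 6230
hive 18: 6230 + 381 = 6611
hive 19: 6611 + 381 = 6992
hive 20: 6992 + 381 = 7373
hive 21: 7373 + 381 = 7754
hive 22: 7754 + 381 = 8135
hive 23: 8135 + 381 = 8516
hive 24: 8516 + 381 = 8897
hive 25: 8897 + 381 = 9278
hive 26: 9278 + 381 = 9659
hive 27: 9659 + 381 = 10040
hive 28: 10040 + 381 = 10421
hive 29: 10421 + 381 = 10802
hive 30: 10802 + 381 = 11183
hive 31: 11183 + 381 = 11564

134, 515, 896, 1277, 1658, 2039, 2420, 2801, 3182, 3563, 3944, 4325, 4706, 5087, 5468, 5849, 6230, 6611, 6992, 7373, 7754, 8135, 8516, 8897, 9278, 9659, 10040, 10421, 10802, 11183, 11564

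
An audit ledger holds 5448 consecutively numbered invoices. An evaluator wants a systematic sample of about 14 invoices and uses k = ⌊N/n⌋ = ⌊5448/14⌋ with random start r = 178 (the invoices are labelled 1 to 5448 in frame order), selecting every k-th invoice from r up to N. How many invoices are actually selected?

k = ⌊5448/14⌋ = 389
Achieved size = ⌊(5448 − 178)/389⌋ + 1 = ⌊5270/389⌋ + 1 = 13 + 1 = 14
(last selection: 178 + 13×389 = 5235 ≤ 5448; next would be 5624 > 5448)

14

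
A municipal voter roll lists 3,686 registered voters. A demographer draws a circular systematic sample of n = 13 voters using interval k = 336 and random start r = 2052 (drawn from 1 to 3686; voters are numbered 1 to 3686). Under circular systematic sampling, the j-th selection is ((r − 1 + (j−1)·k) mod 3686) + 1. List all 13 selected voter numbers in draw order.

2052, 2388, 2724, 3060, 3396, 46, 382, 718, 1054, 1390, 1726, 2062, 2398

Selection 1: 2052
Selection 2: 2052 + 336 = 2388
Selection 3: 2388 + 336 = 2724
Selection 4: 2724 + 336 = 3060
Selection 5: 3060 + 336 = 3396
Selection 6: 3396 + 336 = 3732 → 3732 − 3686 = 46
Selection 7: 46 + 336 = 382
Selection 8: 382 + 336 = 718
Selection 9: 718 + 336 = 1054
Selection 10: 1054 + 336 = 1390
Selection 11: 1390 + 336 = 1726
Selection 12: 1726 + 336 = 2062
Selection 13: 2062 + 336 = 2398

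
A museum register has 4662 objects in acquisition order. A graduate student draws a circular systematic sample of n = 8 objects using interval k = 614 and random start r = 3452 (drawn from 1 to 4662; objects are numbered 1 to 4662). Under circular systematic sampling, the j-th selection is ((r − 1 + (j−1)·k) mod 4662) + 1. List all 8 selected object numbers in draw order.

3452, 4066, 18, 632, 1246, 1860, 2474, 3088

Selection 1: 3452
Selection 2: 3452 + 614 = 4066
Selection 3: 4066 + 614 = 4680 → 4680 − 4662 = 18
Selection 4: 18 + 614 = 632
Selection 5: 632 + 614 = 1246
Selection 6: 1246 + 614 = 1860
Selection 7: 1860 + 614 = 2474
Selection 8: 2474 + 614 = 3088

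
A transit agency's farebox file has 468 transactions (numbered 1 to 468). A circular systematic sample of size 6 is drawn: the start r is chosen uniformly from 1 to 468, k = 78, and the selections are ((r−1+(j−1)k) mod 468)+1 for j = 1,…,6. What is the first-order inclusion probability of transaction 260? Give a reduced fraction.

For each position j, as r ranges over 1…468 the j-th selection hits every transaction exactly once, so transaction 260 is selected for exactly 6 of the 468 starts.
Inclusion probability = 6/468 = 1/78.

1/78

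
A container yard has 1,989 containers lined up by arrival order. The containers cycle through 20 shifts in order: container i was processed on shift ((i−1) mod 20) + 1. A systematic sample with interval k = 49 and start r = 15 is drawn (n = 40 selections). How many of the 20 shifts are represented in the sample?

Consecutive selections differ by k = 49, so their shift numbers differ by 49 mod 20 = 9.
gcd(49, 20) = 1, so the sample visits 20/1 = 20 distinct residues mod 20.
Start 15 is shift 15; the shifts hit are 1, 2, 3, 4, 5, 6, 7, 8, 9, 10, 11, 12, 13, 14, 15, 16, 17, 18, 19, 20.

20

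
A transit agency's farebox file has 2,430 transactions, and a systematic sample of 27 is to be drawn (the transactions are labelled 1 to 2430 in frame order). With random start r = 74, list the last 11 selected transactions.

k = N/n = 2430/27 = 90
17th selection = 74 + 16×90 = 1514
18th: 1514 + 90 = 1604
19th: 1604 + 90 = 1694
20th: 1694 + 90 = 1784
21st: 1784 + 90 = 1874
22nd: 1874 + 90 = 1964
23rd: 1964 + 90 = 2054
24th: 2054 + 90 = 2144
25th: 2144 + 90 = 2234
26th: 2234 + 90 = 2324
27th: 2324 + 90 = 2414

1514, 1604, 1694, 1784, 1874, 1964, 2054, 2144, 2234, 2324, 2414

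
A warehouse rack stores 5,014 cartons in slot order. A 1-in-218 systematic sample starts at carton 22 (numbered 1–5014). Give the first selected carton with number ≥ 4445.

k = 218
Steps past start: ⌈(4445 − 22)/218⌉ = ⌈4423/218⌉ = 21
Selected carton: 22 + 21×218 = 4600

4600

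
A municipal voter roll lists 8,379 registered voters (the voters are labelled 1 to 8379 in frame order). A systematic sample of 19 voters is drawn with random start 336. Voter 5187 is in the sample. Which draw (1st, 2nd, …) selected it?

k = 8379/19 = 441
position = (5187 − 336)/441 + 1 = 4851/441 + 1 = 11 + 1 = 12

12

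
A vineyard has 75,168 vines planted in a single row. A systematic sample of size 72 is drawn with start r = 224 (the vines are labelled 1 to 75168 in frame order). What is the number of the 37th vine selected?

k = 75168/72 = 1044
37th selection = r + (37−1)·k = 224 + 36×1044 = 224 + 37584 = 37808

37808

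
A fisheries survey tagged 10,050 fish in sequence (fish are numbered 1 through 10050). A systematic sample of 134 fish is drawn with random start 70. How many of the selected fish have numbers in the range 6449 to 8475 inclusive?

27

k = 10050/134 = 75
First selection ≥ 6449: 70 + ⌈(6449−70)/75⌉·75 = 70 + 86×75 = 6520
Last selection ≤ 8475: 70 + ⌊(8475−70)/75⌋·75 = 70 + 112×75 = 8470
Count = 112 − 86 + 1 = 27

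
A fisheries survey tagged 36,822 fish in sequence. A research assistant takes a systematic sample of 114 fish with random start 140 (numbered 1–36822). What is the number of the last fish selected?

36639

k = 36822/114 = 323
114th selection = r + (114−1)·k = 140 + 113×323 = 140 + 36499 = 36639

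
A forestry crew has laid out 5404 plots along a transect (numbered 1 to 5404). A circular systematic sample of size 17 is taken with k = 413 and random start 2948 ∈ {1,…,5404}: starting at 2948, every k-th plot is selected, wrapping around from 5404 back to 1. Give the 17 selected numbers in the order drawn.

Selection 1: 2948
Selection 2: 2948 + 413 = 3361
Selection 3: 3361 + 413 = 3774
Selection 4: 3774 + 413 = 4187
Selection 5: 4187 + 413 = 4600
Selection 6: 4600 + 413 = 5013
Selection 7: 5013 + 413 = 5426 → 5426 − 5404 = 22
Selection 8: 22 + 413 = 435
Selection 9: 435 + 413 = 848
Selection 10: 848 + 413 = 1261
Selection 11: 1261 + 413 = 1674
Selection 12: 1674 + 413 = 2087
Selection 13: 2087 + 413 = 2500
Selection 14: 2500 + 413 = 2913
Selection 15: 2913 + 413 = 3326
Selection 16: 3326 + 413 = 3739
Selection 17: 3739 + 413 = 4152

2948, 3361, 3774, 4187, 4600, 5013, 22, 435, 848, 1261, 1674, 2087, 2500, 2913, 3326, 3739, 4152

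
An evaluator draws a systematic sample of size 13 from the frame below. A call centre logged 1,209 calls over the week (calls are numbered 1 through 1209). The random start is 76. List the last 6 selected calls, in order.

727, 820, 913, 1006, 1099, 1192

k = N/n = 1209/13 = 93
8th selection = 76 + 7×93 = 727
9th: 727 + 93 = 820
10th: 820 + 93 = 913
11th: 913 + 93 = 1006
12th: 1006 + 93 = 1099
13th: 1099 + 93 = 1192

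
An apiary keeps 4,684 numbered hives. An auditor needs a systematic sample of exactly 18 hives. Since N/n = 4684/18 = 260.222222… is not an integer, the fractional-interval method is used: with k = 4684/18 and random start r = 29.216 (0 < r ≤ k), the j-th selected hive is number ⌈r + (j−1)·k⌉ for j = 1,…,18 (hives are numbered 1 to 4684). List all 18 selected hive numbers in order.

30, 290, 550, 810, 1071, 1331, 1591, 1851, 2111, 2372, 2632, 2892, 3152, 3413, 3673, 3933, 4193, 4453

j=1: r + 0k = 29.216 → ⌈·⌉ = 30
j=2: r + 1k = 289.438222… → ⌈·⌉ = 290
j=3: r + 2k = 549.660444… → ⌈·⌉ = 550
j=4: r + 3k = 809.882666… → ⌈·⌉ = 810
j=5: r + 4k = 1070.104888… → ⌈·⌉ = 1071
j=6: r + 5k = 1330.327111… → ⌈·⌉ = 1331
j=7: r + 6k = 1590.549333… → ⌈·⌉ = 1591
j=8: r + 7k = 1850.771555… → ⌈·⌉ = 1851
j=9: r + 8k = 2110.993777… → ⌈·⌉ = 2111
j=10: r + 9k = 2371.216 → ⌈·⌉ = 2372
j=11: r + 10k = 2631.438222… → ⌈·⌉ = 2632
j=12: r + 11k = 2891.660444… → ⌈·⌉ = 2892
j=13: r + 12k = 3151.882666… → ⌈·⌉ = 3152
j=14: r + 13k = 3412.104888… → ⌈·⌉ = 3413
j=15: r + 14k = 3672.327111… → ⌈·⌉ = 3673
j=16: r + 15k = 3932.549333… → ⌈·⌉ = 3933
j=17: r + 16k = 4192.771555… → ⌈·⌉ = 4193
j=18: r + 17k = 4452.993777… → ⌈·⌉ = 4453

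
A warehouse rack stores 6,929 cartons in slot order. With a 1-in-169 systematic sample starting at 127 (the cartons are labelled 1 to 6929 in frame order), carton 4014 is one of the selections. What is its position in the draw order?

24

k = 169
position = (4014 − 127)/169 + 1 = 3887/169 + 1 = 23 + 1 = 24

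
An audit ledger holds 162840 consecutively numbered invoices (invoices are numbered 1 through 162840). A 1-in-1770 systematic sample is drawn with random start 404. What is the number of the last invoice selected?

k = 1770
92nd selection = r + (92−1)·k = 404 + 91×1770 = 404 + 161070 = 161474

161474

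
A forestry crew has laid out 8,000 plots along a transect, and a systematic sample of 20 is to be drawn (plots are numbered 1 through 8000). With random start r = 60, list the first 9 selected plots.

60, 460, 860, 1260, 1660, 2060, 2460, 2860, 3260

k = N/n = 8000/20 = 400
plot 1: 60
plot 2: 60 + 400 = 460
plot 3: 460 + 400 = 860
plot 4: 860 + 400 = 1260
plot 5: 1260 + 400 = 1660
plot 6: 1660 + 400 = 2060
plot 7: 2060 + 400 = 2460
plot 8: 2460 + 400 = 2860
plot 9: 2860 + 400 = 3260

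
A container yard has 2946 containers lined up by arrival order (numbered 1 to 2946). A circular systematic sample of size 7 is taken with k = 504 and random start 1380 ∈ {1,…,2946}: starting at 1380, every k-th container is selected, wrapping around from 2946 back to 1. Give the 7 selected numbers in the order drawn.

Selection 1: 1380
Selection 2: 1380 + 504 = 1884
Selection 3: 1884 + 504 = 2388
Selection 4: 2388 + 504 = 2892
Selection 5: 2892 + 504 = 3396 → 3396 − 2946 = 450
Selection 6: 450 + 504 = 954
Selection 7: 954 + 504 = 1458

1380, 1884, 2388, 2892, 450, 954, 1458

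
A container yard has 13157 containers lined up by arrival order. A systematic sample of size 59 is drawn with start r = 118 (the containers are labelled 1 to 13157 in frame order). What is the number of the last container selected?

13052

k = 13157/59 = 223
59th selection = r + (59−1)·k = 118 + 58×223 = 118 + 12934 = 13052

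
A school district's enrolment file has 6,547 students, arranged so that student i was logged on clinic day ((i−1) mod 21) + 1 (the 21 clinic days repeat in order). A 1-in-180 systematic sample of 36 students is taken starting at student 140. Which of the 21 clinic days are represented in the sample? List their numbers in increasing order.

2, 5, 8, 11, 14, 17, 20

Consecutive selections differ by k = 180, so their clinic day numbers differ by 180 mod 21 = 12.
gcd(180, 21) = 3, so the sample visits 21/3 = 7 distinct residues mod 21.
Start 140 is clinic day 14; the clinic days hit are 2, 5, 8, 11, 14, 17, 20.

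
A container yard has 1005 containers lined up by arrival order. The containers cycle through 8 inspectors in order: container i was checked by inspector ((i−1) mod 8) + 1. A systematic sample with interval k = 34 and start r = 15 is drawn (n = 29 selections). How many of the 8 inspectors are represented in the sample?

4

Consecutive selections differ by k = 34, so their inspector numbers differ by 34 mod 8 = 2.
gcd(34, 8) = 2, so the sample visits 8/2 = 4 distinct residues mod 8.
Start 15 is inspector 7; the inspectors hit are 1, 3, 5, 7.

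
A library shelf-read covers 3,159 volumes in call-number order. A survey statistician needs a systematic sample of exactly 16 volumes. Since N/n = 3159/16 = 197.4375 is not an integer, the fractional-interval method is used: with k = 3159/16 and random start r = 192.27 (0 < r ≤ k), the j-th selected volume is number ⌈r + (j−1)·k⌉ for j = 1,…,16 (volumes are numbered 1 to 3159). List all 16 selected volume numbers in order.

j=1: r + 0k = 192.27 → ⌈·⌉ = 193
j=2: r + 1k = 389.7075 → ⌈·⌉ = 390
j=3: r + 2k = 587.145 → ⌈·⌉ = 588
j=4: r + 3k = 784.5825 → ⌈·⌉ = 785
j=5: r + 4k = 982.02 → ⌈·⌉ = 983
j=6: r + 5k = 1179.4575 → ⌈·⌉ = 1180
j=7: r + 6k = 1376.895 → ⌈·⌉ = 1377
j=8: r + 7k = 1574.3325 → ⌈·⌉ = 1575
j=9: r + 8k = 1771.77 → ⌈·⌉ = 1772
j=10: r + 9k = 1969.2075 → ⌈·⌉ = 1970
j=11: r + 10k = 2166.645 → ⌈·⌉ = 2167
j=12: r + 11k = 2364.0825 → ⌈·⌉ = 2365
j=13: r + 12k = 2561.52 → ⌈·⌉ = 2562
j=14: r + 13k = 2758.9575 → ⌈·⌉ = 2759
j=15: r + 14k = 2956.395 → ⌈·⌉ = 2957
j=16: r + 15k = 3153.8325 → ⌈·⌉ = 3154

193, 390, 588, 785, 983, 1180, 1377, 1575, 1772, 1970, 2167, 2365, 2562, 2759, 2957, 3154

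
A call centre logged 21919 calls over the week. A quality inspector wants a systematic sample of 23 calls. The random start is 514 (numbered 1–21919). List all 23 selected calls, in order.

k = N/n = 21919/23 = 953
call 1: 514
call 2: 514 + 953 = 1467
call 3: 1467 + 953 = 2420
call 4: 2420 + 953 = 3373
call 5: 3373 + 953 = 4326
call 6: 4326 + 953 = 5279
call 7: 5279 + 953 = 6232
call 8: 6232 + 953 = 7185
call 9: 7185 + 953 = 8138
call 10: 8138 + 953 = 9091
call 11: 9091 + 953 = 10044
call 12: 10044 + 953 = 10997
call 13: 10997 + 953 = 11950
call 14: 11950 + 953 = 12903
call 15: 12903 + 953 = 13856
call 16: 13856 + 953 = 14809
call 17: 14809 + 953 = 15762
call 18: 15762 + 953 = 16715
call 19: 16715 + 953 = 17668
call 20: 17668 + 953 = 18621
call 21: 18621 + 953 = 19574
call 22: 19574 + 953 = 20527
call 23: 20527 + 953 = 21480

514, 1467, 2420, 3373, 4326, 5279, 6232, 7185, 8138, 9091, 10044, 10997, 11950, 12903, 13856, 14809, 15762, 16715, 17668, 18621, 19574, 20527, 21480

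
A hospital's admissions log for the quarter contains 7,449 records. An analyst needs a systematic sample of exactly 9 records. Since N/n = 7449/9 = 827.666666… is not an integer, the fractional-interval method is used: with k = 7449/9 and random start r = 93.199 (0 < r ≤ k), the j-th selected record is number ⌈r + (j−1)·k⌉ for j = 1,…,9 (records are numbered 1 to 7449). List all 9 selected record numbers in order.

j=1: r + 0k = 93.199 → ⌈·⌉ = 94
j=2: r + 1k = 920.865666… → ⌈·⌉ = 921
j=3: r + 2k = 1748.532333… → ⌈·⌉ = 1749
j=4: r + 3k = 2576.199 → ⌈·⌉ = 2577
j=5: r + 4k = 3403.865666… → ⌈·⌉ = 3404
j=6: r + 5k = 4231.532333… → ⌈·⌉ = 4232
j=7: r + 6k = 5059.199 → ⌈·⌉ = 5060
j=8: r + 7k = 5886.865666… → ⌈·⌉ = 5887
j=9: r + 8k = 6714.532333… → ⌈·⌉ = 6715

94, 921, 1749, 2577, 3404, 4232, 5060, 5887, 6715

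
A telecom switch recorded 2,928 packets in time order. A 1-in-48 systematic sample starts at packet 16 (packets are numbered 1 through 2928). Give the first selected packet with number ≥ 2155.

k = 48
Steps past start: ⌈(2155 − 16)/48⌉ = ⌈2139/48⌉ = 45
Selected packet: 16 + 45×48 = 2176

2176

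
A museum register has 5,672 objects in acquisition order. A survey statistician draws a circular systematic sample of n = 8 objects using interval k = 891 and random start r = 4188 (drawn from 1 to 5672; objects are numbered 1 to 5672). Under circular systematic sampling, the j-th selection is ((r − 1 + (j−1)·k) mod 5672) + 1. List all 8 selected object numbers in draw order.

4188, 5079, 298, 1189, 2080, 2971, 3862, 4753

Selection 1: 4188
Selection 2: 4188 + 891 = 5079
Selection 3: 5079 + 891 = 5970 → 5970 − 5672 = 298
Selection 4: 298 + 891 = 1189
Selection 5: 1189 + 891 = 2080
Selection 6: 2080 + 891 = 2971
Selection 7: 2971 + 891 = 3862
Selection 8: 3862 + 891 = 4753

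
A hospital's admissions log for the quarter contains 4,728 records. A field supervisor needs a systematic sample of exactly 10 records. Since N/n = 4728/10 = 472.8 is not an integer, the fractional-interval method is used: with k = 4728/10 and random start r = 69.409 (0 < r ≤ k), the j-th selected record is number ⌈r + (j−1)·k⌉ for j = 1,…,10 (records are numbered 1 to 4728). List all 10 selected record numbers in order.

j=1: r + 0k = 69.409 → ⌈·⌉ = 70
j=2: r + 1k = 542.209 → ⌈·⌉ = 543
j=3: r + 2k = 1015.009 → ⌈·⌉ = 1016
j=4: r + 3k = 1487.809 → ⌈·⌉ = 1488
j=5: r + 4k = 1960.609 → ⌈·⌉ = 1961
j=6: r + 5k = 2433.409 → ⌈·⌉ = 2434
j=7: r + 6k = 2906.209 → ⌈·⌉ = 2907
j=8: r + 7k = 3379.009 → ⌈·⌉ = 3380
j=9: r + 8k = 3851.809 → ⌈·⌉ = 3852
j=10: r + 9k = 4324.609 → ⌈·⌉ = 4325

70, 543, 1016, 1488, 1961, 2434, 2907, 3380, 3852, 4325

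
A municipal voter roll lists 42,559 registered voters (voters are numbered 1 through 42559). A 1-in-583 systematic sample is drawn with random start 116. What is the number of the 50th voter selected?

28683

k = 583
50th selection = r + (50−1)·k = 116 + 49×583 = 116 + 28567 = 28683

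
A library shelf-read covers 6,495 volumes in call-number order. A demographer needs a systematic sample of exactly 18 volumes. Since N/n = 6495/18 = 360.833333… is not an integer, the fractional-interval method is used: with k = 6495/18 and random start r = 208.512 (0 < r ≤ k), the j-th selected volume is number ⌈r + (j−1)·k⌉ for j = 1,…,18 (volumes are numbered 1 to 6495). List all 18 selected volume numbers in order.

j=1: r + 0k = 208.512 → ⌈·⌉ = 209
j=2: r + 1k = 569.345333… → ⌈·⌉ = 570
j=3: r + 2k = 930.178666… → ⌈·⌉ = 931
j=4: r + 3k = 1291.012 → ⌈·⌉ = 1292
j=5: r + 4k = 1651.845333… → ⌈·⌉ = 1652
j=6: r + 5k = 2012.678666… → ⌈·⌉ = 2013
j=7: r + 6k = 2373.512 → ⌈·⌉ = 2374
j=8: r + 7k = 2734.345333… → ⌈·⌉ = 2735
j=9: r + 8k = 3095.178666… → ⌈·⌉ = 3096
j=10: r + 9k = 3456.012 → ⌈·⌉ = 3457
j=11: r + 10k = 3816.845333… → ⌈·⌉ = 3817
j=12: r + 11k = 4177.678666… → ⌈·⌉ = 4178
j=13: r + 12k = 4538.512 → ⌈·⌉ = 4539
j=14: r + 13k = 4899.345333… → ⌈·⌉ = 4900
j=15: r + 14k = 5260.178666… → ⌈·⌉ = 5261
j=16: r + 15k = 5621.012 → ⌈·⌉ = 5622
j=17: r + 16k = 5981.845333… → ⌈·⌉ = 5982
j=18: r + 17k = 6342.678666… → ⌈·⌉ = 6343

209, 570, 931, 1292, 1652, 2013, 2374, 2735, 3096, 3457, 3817, 4178, 4539, 4900, 5261, 5622, 5982, 6343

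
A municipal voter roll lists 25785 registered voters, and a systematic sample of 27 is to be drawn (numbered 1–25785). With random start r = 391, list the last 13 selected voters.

k = N/n = 25785/27 = 955
15th selection = 391 + 14×955 = 13761
16th: 13761 + 955 = 14716
17th: 14716 + 955 = 15671
18th: 15671 + 955 = 16626
19th: 16626 + 955 = 17581
20th: 17581 + 955 = 18536
21st: 18536 + 955 = 19491
22nd: 19491 + 955 = 20446
23rd: 20446 + 955 = 21401
24th: 21401 + 955 = 22356
25th: 22356 + 955 = 23311
26th: 23311 + 955 = 24266
27th: 24266 + 955 = 25221

13761, 14716, 15671, 16626, 17581, 18536, 19491, 20446, 21401, 22356, 23311, 24266, 25221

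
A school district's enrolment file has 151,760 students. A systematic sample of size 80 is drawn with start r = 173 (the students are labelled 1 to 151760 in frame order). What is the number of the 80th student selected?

150036

k = 151760/80 = 1897
80th selection = r + (80−1)·k = 173 + 79×1897 = 173 + 149863 = 150036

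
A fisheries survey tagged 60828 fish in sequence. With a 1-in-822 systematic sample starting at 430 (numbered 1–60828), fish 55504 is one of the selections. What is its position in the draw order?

k = 822
position = (55504 − 430)/822 + 1 = 55074/822 + 1 = 67 + 1 = 68

68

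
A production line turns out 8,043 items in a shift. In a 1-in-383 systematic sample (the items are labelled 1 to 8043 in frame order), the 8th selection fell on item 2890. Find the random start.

k = 383
r = 2890 − (8−1)×383 = 2890 − 2681 = 209

209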